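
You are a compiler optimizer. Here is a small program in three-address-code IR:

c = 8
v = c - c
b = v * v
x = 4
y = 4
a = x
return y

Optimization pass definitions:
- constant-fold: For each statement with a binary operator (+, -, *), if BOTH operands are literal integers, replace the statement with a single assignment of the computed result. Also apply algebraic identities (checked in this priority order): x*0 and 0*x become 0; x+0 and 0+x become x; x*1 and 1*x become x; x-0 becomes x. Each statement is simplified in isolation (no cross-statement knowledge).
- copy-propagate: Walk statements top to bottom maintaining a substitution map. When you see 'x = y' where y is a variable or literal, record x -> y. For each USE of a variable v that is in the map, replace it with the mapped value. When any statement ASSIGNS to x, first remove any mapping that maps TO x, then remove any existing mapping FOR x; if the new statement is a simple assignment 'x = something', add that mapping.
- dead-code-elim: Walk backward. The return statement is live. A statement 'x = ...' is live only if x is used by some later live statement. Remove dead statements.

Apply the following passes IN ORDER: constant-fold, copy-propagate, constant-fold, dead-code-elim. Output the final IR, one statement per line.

Answer: return 4

Derivation:
Initial IR:
  c = 8
  v = c - c
  b = v * v
  x = 4
  y = 4
  a = x
  return y
After constant-fold (7 stmts):
  c = 8
  v = c - c
  b = v * v
  x = 4
  y = 4
  a = x
  return y
After copy-propagate (7 stmts):
  c = 8
  v = 8 - 8
  b = v * v
  x = 4
  y = 4
  a = 4
  return 4
After constant-fold (7 stmts):
  c = 8
  v = 0
  b = v * v
  x = 4
  y = 4
  a = 4
  return 4
After dead-code-elim (1 stmts):
  return 4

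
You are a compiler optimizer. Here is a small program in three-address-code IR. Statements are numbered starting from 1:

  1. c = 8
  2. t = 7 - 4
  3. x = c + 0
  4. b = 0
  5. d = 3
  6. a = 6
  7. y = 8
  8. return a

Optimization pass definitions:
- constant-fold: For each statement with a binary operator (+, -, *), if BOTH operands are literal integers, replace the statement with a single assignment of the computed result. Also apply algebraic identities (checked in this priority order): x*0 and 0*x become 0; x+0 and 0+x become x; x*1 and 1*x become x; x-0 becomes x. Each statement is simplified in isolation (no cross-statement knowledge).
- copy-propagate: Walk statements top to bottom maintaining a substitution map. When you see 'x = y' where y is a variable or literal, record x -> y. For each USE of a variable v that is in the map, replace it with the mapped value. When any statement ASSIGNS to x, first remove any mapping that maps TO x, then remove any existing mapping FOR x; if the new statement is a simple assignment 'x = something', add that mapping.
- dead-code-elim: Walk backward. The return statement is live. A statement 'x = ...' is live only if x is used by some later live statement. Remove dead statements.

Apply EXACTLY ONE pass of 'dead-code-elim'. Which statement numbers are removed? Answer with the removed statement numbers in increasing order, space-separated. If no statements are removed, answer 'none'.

Backward liveness scan:
Stmt 1 'c = 8': DEAD (c not in live set [])
Stmt 2 't = 7 - 4': DEAD (t not in live set [])
Stmt 3 'x = c + 0': DEAD (x not in live set [])
Stmt 4 'b = 0': DEAD (b not in live set [])
Stmt 5 'd = 3': DEAD (d not in live set [])
Stmt 6 'a = 6': KEEP (a is live); live-in = []
Stmt 7 'y = 8': DEAD (y not in live set ['a'])
Stmt 8 'return a': KEEP (return); live-in = ['a']
Removed statement numbers: [1, 2, 3, 4, 5, 7]
Surviving IR:
  a = 6
  return a

Answer: 1 2 3 4 5 7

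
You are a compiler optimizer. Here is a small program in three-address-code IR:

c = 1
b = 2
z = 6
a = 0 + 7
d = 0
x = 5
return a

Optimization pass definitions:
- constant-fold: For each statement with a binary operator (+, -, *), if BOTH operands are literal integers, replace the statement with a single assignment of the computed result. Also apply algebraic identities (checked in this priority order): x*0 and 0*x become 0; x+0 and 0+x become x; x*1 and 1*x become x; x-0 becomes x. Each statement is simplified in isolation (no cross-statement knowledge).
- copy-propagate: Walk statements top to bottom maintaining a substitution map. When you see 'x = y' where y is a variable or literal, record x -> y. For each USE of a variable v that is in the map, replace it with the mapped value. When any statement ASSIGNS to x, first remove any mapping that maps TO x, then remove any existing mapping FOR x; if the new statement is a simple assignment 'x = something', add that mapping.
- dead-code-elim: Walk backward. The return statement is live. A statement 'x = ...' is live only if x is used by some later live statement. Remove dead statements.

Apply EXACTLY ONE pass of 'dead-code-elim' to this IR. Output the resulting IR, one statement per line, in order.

Applying dead-code-elim statement-by-statement:
  [7] return a  -> KEEP (return); live=['a']
  [6] x = 5  -> DEAD (x not live)
  [5] d = 0  -> DEAD (d not live)
  [4] a = 0 + 7  -> KEEP; live=[]
  [3] z = 6  -> DEAD (z not live)
  [2] b = 2  -> DEAD (b not live)
  [1] c = 1  -> DEAD (c not live)
Result (2 stmts):
  a = 0 + 7
  return a

Answer: a = 0 + 7
return a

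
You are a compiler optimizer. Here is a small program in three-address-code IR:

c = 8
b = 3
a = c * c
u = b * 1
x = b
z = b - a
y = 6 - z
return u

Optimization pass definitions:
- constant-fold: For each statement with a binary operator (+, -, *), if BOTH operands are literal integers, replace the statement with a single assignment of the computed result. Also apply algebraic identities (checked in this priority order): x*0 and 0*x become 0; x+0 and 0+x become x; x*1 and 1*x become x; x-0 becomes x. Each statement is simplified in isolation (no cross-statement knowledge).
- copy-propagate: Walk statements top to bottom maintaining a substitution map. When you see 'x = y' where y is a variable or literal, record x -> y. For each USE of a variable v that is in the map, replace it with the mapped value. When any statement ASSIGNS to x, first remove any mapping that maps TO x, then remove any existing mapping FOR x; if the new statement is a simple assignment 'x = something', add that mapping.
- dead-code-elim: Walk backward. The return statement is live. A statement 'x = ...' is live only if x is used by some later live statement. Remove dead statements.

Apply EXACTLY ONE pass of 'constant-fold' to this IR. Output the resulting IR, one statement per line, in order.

Answer: c = 8
b = 3
a = c * c
u = b
x = b
z = b - a
y = 6 - z
return u

Derivation:
Applying constant-fold statement-by-statement:
  [1] c = 8  (unchanged)
  [2] b = 3  (unchanged)
  [3] a = c * c  (unchanged)
  [4] u = b * 1  -> u = b
  [5] x = b  (unchanged)
  [6] z = b - a  (unchanged)
  [7] y = 6 - z  (unchanged)
  [8] return u  (unchanged)
Result (8 stmts):
  c = 8
  b = 3
  a = c * c
  u = b
  x = b
  z = b - a
  y = 6 - z
  return u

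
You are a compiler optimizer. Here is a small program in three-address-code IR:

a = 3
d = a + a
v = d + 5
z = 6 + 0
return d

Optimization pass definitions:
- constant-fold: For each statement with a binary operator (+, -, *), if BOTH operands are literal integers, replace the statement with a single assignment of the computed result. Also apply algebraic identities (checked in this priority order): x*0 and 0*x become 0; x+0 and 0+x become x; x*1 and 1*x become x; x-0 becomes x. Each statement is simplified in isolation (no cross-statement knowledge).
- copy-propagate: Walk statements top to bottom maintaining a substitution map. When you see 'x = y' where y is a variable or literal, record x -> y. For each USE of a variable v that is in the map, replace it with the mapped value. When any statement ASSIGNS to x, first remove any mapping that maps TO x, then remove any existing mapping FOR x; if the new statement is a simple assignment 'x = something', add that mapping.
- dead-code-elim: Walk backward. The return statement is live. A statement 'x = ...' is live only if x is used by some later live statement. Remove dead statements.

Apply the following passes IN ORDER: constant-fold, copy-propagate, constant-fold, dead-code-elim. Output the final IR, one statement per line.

Answer: d = 6
return d

Derivation:
Initial IR:
  a = 3
  d = a + a
  v = d + 5
  z = 6 + 0
  return d
After constant-fold (5 stmts):
  a = 3
  d = a + a
  v = d + 5
  z = 6
  return d
After copy-propagate (5 stmts):
  a = 3
  d = 3 + 3
  v = d + 5
  z = 6
  return d
After constant-fold (5 stmts):
  a = 3
  d = 6
  v = d + 5
  z = 6
  return d
After dead-code-elim (2 stmts):
  d = 6
  return d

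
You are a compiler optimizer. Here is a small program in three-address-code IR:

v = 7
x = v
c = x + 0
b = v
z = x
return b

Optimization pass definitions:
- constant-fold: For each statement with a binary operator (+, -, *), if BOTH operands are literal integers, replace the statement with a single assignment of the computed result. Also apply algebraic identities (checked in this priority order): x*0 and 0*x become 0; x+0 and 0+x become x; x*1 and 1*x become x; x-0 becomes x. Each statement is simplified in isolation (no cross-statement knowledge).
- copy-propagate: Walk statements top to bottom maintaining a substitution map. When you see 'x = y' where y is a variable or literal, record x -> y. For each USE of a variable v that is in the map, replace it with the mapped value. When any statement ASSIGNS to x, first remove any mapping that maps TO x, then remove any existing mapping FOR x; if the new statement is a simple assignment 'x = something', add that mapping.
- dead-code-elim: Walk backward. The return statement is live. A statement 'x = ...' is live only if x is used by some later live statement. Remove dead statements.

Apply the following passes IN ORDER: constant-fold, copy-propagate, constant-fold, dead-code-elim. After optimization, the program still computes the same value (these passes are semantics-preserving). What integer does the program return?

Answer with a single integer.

Answer: 7

Derivation:
Initial IR:
  v = 7
  x = v
  c = x + 0
  b = v
  z = x
  return b
After constant-fold (6 stmts):
  v = 7
  x = v
  c = x
  b = v
  z = x
  return b
After copy-propagate (6 stmts):
  v = 7
  x = 7
  c = 7
  b = 7
  z = 7
  return 7
After constant-fold (6 stmts):
  v = 7
  x = 7
  c = 7
  b = 7
  z = 7
  return 7
After dead-code-elim (1 stmts):
  return 7
Evaluate:
  v = 7  =>  v = 7
  x = v  =>  x = 7
  c = x + 0  =>  c = 7
  b = v  =>  b = 7
  z = x  =>  z = 7
  return b = 7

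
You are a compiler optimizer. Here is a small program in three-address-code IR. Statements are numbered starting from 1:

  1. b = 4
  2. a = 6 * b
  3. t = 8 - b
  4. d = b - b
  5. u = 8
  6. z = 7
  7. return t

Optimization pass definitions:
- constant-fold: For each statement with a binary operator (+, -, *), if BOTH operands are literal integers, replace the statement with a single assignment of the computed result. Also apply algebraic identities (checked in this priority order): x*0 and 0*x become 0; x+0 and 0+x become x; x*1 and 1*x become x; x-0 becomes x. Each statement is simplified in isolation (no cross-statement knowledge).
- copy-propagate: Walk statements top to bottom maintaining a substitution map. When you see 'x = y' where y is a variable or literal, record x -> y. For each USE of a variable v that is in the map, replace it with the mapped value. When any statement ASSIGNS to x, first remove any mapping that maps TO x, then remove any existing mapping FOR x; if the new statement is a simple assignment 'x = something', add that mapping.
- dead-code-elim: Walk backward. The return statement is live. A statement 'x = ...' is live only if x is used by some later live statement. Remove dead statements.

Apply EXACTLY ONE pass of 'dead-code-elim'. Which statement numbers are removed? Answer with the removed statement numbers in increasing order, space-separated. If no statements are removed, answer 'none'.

Backward liveness scan:
Stmt 1 'b = 4': KEEP (b is live); live-in = []
Stmt 2 'a = 6 * b': DEAD (a not in live set ['b'])
Stmt 3 't = 8 - b': KEEP (t is live); live-in = ['b']
Stmt 4 'd = b - b': DEAD (d not in live set ['t'])
Stmt 5 'u = 8': DEAD (u not in live set ['t'])
Stmt 6 'z = 7': DEAD (z not in live set ['t'])
Stmt 7 'return t': KEEP (return); live-in = ['t']
Removed statement numbers: [2, 4, 5, 6]
Surviving IR:
  b = 4
  t = 8 - b
  return t

Answer: 2 4 5 6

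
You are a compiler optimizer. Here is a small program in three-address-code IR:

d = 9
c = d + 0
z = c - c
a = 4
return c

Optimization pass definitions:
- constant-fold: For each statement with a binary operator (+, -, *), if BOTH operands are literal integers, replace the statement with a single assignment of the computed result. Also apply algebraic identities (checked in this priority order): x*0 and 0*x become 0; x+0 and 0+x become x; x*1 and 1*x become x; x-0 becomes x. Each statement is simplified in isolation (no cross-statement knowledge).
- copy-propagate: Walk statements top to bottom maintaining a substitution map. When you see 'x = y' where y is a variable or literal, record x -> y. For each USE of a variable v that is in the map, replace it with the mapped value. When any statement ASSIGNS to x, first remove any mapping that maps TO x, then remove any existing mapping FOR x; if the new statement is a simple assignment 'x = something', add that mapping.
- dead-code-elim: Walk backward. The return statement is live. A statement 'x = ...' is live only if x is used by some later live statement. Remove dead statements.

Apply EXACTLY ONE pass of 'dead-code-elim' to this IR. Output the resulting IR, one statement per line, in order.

Applying dead-code-elim statement-by-statement:
  [5] return c  -> KEEP (return); live=['c']
  [4] a = 4  -> DEAD (a not live)
  [3] z = c - c  -> DEAD (z not live)
  [2] c = d + 0  -> KEEP; live=['d']
  [1] d = 9  -> KEEP; live=[]
Result (3 stmts):
  d = 9
  c = d + 0
  return c

Answer: d = 9
c = d + 0
return c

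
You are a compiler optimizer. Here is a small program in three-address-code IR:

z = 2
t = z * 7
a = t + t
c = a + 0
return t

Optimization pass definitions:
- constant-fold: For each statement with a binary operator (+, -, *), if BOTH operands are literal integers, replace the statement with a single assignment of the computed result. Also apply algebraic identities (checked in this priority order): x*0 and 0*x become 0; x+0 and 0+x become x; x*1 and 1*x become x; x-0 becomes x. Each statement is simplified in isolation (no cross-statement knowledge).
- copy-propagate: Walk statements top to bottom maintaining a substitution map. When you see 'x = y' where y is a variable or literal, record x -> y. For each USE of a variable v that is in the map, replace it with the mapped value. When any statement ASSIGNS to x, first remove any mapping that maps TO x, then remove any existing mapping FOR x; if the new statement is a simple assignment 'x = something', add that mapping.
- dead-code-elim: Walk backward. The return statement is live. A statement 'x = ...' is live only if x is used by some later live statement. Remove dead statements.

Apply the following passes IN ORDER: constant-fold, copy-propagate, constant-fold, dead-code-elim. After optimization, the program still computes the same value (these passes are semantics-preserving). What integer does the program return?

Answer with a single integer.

Answer: 14

Derivation:
Initial IR:
  z = 2
  t = z * 7
  a = t + t
  c = a + 0
  return t
After constant-fold (5 stmts):
  z = 2
  t = z * 7
  a = t + t
  c = a
  return t
After copy-propagate (5 stmts):
  z = 2
  t = 2 * 7
  a = t + t
  c = a
  return t
After constant-fold (5 stmts):
  z = 2
  t = 14
  a = t + t
  c = a
  return t
After dead-code-elim (2 stmts):
  t = 14
  return t
Evaluate:
  z = 2  =>  z = 2
  t = z * 7  =>  t = 14
  a = t + t  =>  a = 28
  c = a + 0  =>  c = 28
  return t = 14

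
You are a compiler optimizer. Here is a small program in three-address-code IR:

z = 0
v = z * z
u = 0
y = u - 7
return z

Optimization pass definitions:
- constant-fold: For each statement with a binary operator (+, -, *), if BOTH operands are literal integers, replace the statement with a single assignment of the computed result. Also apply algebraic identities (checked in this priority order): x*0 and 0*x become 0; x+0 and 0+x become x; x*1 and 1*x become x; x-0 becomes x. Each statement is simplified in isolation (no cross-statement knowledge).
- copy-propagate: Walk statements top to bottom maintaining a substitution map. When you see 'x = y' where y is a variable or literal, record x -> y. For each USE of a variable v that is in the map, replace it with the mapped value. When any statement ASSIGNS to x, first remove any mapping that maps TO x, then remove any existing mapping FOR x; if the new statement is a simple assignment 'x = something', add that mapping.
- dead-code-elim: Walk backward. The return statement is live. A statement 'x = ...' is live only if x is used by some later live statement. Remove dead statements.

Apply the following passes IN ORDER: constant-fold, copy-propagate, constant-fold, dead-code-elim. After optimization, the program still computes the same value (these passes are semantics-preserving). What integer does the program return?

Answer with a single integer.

Answer: 0

Derivation:
Initial IR:
  z = 0
  v = z * z
  u = 0
  y = u - 7
  return z
After constant-fold (5 stmts):
  z = 0
  v = z * z
  u = 0
  y = u - 7
  return z
After copy-propagate (5 stmts):
  z = 0
  v = 0 * 0
  u = 0
  y = 0 - 7
  return 0
After constant-fold (5 stmts):
  z = 0
  v = 0
  u = 0
  y = -7
  return 0
After dead-code-elim (1 stmts):
  return 0
Evaluate:
  z = 0  =>  z = 0
  v = z * z  =>  v = 0
  u = 0  =>  u = 0
  y = u - 7  =>  y = -7
  return z = 0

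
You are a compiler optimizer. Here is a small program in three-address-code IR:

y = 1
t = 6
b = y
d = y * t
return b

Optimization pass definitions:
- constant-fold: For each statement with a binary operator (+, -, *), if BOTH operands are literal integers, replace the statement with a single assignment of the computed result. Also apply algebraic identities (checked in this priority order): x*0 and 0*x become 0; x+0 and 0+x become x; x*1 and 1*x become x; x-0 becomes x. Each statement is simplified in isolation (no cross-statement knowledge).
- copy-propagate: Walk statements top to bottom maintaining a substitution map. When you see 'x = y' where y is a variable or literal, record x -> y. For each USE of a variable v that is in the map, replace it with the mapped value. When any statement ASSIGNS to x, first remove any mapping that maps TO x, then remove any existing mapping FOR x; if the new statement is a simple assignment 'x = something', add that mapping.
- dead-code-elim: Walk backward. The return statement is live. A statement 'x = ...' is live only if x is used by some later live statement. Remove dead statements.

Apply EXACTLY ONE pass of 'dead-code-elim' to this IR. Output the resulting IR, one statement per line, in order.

Applying dead-code-elim statement-by-statement:
  [5] return b  -> KEEP (return); live=['b']
  [4] d = y * t  -> DEAD (d not live)
  [3] b = y  -> KEEP; live=['y']
  [2] t = 6  -> DEAD (t not live)
  [1] y = 1  -> KEEP; live=[]
Result (3 stmts):
  y = 1
  b = y
  return b

Answer: y = 1
b = y
return b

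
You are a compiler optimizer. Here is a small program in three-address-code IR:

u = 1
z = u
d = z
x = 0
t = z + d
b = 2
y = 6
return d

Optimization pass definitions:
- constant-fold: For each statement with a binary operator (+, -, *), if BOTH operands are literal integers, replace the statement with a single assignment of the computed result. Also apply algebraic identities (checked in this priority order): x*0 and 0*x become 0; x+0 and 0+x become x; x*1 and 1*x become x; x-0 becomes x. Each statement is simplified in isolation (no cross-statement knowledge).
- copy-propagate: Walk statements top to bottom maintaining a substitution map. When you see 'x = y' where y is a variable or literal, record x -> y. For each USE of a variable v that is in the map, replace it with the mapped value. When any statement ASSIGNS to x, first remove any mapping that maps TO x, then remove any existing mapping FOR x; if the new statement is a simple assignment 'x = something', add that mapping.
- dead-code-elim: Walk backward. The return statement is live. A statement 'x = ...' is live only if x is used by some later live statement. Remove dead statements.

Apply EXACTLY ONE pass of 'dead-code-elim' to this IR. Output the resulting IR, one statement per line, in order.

Applying dead-code-elim statement-by-statement:
  [8] return d  -> KEEP (return); live=['d']
  [7] y = 6  -> DEAD (y not live)
  [6] b = 2  -> DEAD (b not live)
  [5] t = z + d  -> DEAD (t not live)
  [4] x = 0  -> DEAD (x not live)
  [3] d = z  -> KEEP; live=['z']
  [2] z = u  -> KEEP; live=['u']
  [1] u = 1  -> KEEP; live=[]
Result (4 stmts):
  u = 1
  z = u
  d = z
  return d

Answer: u = 1
z = u
d = z
return d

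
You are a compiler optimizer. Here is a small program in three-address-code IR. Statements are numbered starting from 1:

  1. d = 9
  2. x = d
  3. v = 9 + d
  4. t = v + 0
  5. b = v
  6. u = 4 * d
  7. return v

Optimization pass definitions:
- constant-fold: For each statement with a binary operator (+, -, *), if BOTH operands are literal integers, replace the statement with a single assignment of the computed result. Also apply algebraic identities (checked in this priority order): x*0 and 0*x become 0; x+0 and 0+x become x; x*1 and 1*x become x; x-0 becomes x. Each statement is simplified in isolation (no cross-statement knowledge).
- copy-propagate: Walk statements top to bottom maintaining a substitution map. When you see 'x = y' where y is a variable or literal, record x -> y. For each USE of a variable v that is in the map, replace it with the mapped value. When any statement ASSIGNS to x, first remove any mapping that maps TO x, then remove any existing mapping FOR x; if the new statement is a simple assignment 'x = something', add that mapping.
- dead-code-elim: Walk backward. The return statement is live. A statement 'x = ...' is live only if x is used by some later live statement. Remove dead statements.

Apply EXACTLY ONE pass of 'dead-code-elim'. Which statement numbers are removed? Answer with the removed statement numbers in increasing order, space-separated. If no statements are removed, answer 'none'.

Answer: 2 4 5 6

Derivation:
Backward liveness scan:
Stmt 1 'd = 9': KEEP (d is live); live-in = []
Stmt 2 'x = d': DEAD (x not in live set ['d'])
Stmt 3 'v = 9 + d': KEEP (v is live); live-in = ['d']
Stmt 4 't = v + 0': DEAD (t not in live set ['v'])
Stmt 5 'b = v': DEAD (b not in live set ['v'])
Stmt 6 'u = 4 * d': DEAD (u not in live set ['v'])
Stmt 7 'return v': KEEP (return); live-in = ['v']
Removed statement numbers: [2, 4, 5, 6]
Surviving IR:
  d = 9
  v = 9 + d
  return v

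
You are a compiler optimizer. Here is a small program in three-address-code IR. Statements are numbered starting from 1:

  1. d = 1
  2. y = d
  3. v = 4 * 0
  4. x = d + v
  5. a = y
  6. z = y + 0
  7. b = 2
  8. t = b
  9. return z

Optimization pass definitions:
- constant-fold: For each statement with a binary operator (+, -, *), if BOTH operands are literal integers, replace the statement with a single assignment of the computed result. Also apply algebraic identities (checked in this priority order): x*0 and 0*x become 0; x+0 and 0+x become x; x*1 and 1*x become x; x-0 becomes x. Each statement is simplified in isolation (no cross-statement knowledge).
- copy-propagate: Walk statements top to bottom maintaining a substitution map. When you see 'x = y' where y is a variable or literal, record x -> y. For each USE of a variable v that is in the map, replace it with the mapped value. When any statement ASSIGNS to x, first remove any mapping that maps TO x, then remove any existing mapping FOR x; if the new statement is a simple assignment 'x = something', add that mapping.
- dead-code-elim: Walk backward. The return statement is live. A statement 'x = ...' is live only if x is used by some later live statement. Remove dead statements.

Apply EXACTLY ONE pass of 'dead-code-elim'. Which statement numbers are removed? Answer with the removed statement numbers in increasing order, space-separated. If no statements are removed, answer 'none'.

Backward liveness scan:
Stmt 1 'd = 1': KEEP (d is live); live-in = []
Stmt 2 'y = d': KEEP (y is live); live-in = ['d']
Stmt 3 'v = 4 * 0': DEAD (v not in live set ['y'])
Stmt 4 'x = d + v': DEAD (x not in live set ['y'])
Stmt 5 'a = y': DEAD (a not in live set ['y'])
Stmt 6 'z = y + 0': KEEP (z is live); live-in = ['y']
Stmt 7 'b = 2': DEAD (b not in live set ['z'])
Stmt 8 't = b': DEAD (t not in live set ['z'])
Stmt 9 'return z': KEEP (return); live-in = ['z']
Removed statement numbers: [3, 4, 5, 7, 8]
Surviving IR:
  d = 1
  y = d
  z = y + 0
  return z

Answer: 3 4 5 7 8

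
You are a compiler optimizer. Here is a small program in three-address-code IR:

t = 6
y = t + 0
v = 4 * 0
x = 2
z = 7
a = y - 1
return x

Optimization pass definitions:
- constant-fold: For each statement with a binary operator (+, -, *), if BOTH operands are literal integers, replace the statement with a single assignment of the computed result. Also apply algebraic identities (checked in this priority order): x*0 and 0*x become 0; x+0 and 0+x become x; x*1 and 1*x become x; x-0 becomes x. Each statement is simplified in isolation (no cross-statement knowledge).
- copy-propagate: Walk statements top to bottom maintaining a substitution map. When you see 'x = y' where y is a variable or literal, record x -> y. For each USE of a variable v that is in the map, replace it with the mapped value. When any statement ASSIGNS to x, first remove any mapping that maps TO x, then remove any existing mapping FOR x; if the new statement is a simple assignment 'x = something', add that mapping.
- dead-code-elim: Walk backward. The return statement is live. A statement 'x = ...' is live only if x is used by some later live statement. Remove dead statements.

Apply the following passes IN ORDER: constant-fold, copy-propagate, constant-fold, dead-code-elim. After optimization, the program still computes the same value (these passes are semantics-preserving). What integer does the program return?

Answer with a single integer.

Initial IR:
  t = 6
  y = t + 0
  v = 4 * 0
  x = 2
  z = 7
  a = y - 1
  return x
After constant-fold (7 stmts):
  t = 6
  y = t
  v = 0
  x = 2
  z = 7
  a = y - 1
  return x
After copy-propagate (7 stmts):
  t = 6
  y = 6
  v = 0
  x = 2
  z = 7
  a = 6 - 1
  return 2
After constant-fold (7 stmts):
  t = 6
  y = 6
  v = 0
  x = 2
  z = 7
  a = 5
  return 2
After dead-code-elim (1 stmts):
  return 2
Evaluate:
  t = 6  =>  t = 6
  y = t + 0  =>  y = 6
  v = 4 * 0  =>  v = 0
  x = 2  =>  x = 2
  z = 7  =>  z = 7
  a = y - 1  =>  a = 5
  return x = 2

Answer: 2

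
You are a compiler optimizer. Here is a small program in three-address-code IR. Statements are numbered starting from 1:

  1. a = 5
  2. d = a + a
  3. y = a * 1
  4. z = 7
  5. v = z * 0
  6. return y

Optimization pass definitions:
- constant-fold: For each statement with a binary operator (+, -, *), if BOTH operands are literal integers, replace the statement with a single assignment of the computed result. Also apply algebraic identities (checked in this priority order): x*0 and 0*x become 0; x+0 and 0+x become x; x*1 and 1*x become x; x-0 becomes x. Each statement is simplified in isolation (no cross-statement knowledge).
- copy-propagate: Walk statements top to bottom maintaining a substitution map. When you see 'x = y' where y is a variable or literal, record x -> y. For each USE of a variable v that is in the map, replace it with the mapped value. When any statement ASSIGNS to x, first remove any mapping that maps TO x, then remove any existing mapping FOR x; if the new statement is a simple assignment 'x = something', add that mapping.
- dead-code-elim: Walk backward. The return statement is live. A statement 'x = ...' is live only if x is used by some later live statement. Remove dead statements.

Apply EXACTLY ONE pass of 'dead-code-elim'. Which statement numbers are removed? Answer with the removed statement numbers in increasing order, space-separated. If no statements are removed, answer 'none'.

Answer: 2 4 5

Derivation:
Backward liveness scan:
Stmt 1 'a = 5': KEEP (a is live); live-in = []
Stmt 2 'd = a + a': DEAD (d not in live set ['a'])
Stmt 3 'y = a * 1': KEEP (y is live); live-in = ['a']
Stmt 4 'z = 7': DEAD (z not in live set ['y'])
Stmt 5 'v = z * 0': DEAD (v not in live set ['y'])
Stmt 6 'return y': KEEP (return); live-in = ['y']
Removed statement numbers: [2, 4, 5]
Surviving IR:
  a = 5
  y = a * 1
  return y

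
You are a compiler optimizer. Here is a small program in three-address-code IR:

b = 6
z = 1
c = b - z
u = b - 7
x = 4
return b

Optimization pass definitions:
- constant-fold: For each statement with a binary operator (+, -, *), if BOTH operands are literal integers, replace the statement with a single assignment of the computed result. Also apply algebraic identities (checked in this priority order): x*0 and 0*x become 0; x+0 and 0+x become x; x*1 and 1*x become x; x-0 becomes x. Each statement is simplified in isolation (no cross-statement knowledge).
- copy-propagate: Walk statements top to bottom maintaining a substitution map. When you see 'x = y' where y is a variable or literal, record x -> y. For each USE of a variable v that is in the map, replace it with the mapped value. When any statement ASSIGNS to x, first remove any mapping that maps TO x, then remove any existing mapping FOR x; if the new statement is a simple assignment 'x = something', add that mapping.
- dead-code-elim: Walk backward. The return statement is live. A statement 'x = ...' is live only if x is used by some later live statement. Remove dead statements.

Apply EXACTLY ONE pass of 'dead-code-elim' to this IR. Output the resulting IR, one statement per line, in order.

Applying dead-code-elim statement-by-statement:
  [6] return b  -> KEEP (return); live=['b']
  [5] x = 4  -> DEAD (x not live)
  [4] u = b - 7  -> DEAD (u not live)
  [3] c = b - z  -> DEAD (c not live)
  [2] z = 1  -> DEAD (z not live)
  [1] b = 6  -> KEEP; live=[]
Result (2 stmts):
  b = 6
  return b

Answer: b = 6
return b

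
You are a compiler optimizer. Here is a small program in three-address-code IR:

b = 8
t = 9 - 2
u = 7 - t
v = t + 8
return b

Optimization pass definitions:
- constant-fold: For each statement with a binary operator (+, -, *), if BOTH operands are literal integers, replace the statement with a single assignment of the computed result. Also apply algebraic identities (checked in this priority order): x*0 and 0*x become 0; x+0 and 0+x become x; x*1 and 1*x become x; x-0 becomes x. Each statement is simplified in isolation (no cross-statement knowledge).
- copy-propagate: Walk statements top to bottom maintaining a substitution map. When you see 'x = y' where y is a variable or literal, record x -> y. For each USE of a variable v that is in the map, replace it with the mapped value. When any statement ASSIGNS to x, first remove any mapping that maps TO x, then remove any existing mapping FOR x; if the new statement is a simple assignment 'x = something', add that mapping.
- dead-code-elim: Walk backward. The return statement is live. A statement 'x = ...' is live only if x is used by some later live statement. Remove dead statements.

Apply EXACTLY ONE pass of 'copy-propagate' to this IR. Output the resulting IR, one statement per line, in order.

Answer: b = 8
t = 9 - 2
u = 7 - t
v = t + 8
return 8

Derivation:
Applying copy-propagate statement-by-statement:
  [1] b = 8  (unchanged)
  [2] t = 9 - 2  (unchanged)
  [3] u = 7 - t  (unchanged)
  [4] v = t + 8  (unchanged)
  [5] return b  -> return 8
Result (5 stmts):
  b = 8
  t = 9 - 2
  u = 7 - t
  v = t + 8
  return 8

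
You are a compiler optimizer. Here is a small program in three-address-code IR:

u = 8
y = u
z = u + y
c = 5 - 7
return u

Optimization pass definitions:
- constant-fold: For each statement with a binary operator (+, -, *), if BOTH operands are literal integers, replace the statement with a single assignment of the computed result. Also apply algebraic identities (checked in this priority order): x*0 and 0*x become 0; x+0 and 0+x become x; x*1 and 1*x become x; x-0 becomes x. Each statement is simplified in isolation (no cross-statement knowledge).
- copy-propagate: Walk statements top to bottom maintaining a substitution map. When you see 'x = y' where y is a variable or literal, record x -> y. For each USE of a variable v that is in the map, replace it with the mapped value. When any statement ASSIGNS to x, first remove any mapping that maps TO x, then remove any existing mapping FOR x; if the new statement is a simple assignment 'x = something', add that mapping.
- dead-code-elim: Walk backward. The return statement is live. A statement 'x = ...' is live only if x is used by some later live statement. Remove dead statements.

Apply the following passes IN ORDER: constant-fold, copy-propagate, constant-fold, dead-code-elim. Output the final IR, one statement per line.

Initial IR:
  u = 8
  y = u
  z = u + y
  c = 5 - 7
  return u
After constant-fold (5 stmts):
  u = 8
  y = u
  z = u + y
  c = -2
  return u
After copy-propagate (5 stmts):
  u = 8
  y = 8
  z = 8 + 8
  c = -2
  return 8
After constant-fold (5 stmts):
  u = 8
  y = 8
  z = 16
  c = -2
  return 8
After dead-code-elim (1 stmts):
  return 8

Answer: return 8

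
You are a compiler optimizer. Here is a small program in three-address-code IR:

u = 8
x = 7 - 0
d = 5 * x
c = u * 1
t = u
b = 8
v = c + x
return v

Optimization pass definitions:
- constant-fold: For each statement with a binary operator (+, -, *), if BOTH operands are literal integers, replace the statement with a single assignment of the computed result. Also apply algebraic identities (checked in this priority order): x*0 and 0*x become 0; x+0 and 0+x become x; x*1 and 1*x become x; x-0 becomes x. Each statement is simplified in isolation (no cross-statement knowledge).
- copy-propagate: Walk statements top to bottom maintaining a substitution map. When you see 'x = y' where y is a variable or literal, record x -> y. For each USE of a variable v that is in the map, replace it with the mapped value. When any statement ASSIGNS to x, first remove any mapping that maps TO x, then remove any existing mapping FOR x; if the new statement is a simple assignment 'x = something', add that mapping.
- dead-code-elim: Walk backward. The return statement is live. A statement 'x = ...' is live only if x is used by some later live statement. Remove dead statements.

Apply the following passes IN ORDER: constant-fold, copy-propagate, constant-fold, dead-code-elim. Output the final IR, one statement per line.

Answer: v = 15
return v

Derivation:
Initial IR:
  u = 8
  x = 7 - 0
  d = 5 * x
  c = u * 1
  t = u
  b = 8
  v = c + x
  return v
After constant-fold (8 stmts):
  u = 8
  x = 7
  d = 5 * x
  c = u
  t = u
  b = 8
  v = c + x
  return v
After copy-propagate (8 stmts):
  u = 8
  x = 7
  d = 5 * 7
  c = 8
  t = 8
  b = 8
  v = 8 + 7
  return v
After constant-fold (8 stmts):
  u = 8
  x = 7
  d = 35
  c = 8
  t = 8
  b = 8
  v = 15
  return v
After dead-code-elim (2 stmts):
  v = 15
  return v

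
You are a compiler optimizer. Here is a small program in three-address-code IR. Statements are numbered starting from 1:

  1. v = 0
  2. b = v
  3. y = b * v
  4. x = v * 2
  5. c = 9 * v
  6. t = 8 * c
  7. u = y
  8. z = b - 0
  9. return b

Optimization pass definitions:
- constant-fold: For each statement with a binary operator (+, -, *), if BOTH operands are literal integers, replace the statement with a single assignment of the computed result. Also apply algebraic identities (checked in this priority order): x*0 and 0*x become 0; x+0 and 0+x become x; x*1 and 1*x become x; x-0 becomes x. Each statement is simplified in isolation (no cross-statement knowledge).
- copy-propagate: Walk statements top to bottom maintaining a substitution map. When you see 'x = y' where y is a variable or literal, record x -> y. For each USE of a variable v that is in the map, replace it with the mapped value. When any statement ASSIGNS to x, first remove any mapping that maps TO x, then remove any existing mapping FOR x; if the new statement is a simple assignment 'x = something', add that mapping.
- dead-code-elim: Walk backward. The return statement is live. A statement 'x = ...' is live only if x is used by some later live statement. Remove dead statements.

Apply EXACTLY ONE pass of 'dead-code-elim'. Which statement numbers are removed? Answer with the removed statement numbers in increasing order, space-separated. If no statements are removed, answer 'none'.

Backward liveness scan:
Stmt 1 'v = 0': KEEP (v is live); live-in = []
Stmt 2 'b = v': KEEP (b is live); live-in = ['v']
Stmt 3 'y = b * v': DEAD (y not in live set ['b'])
Stmt 4 'x = v * 2': DEAD (x not in live set ['b'])
Stmt 5 'c = 9 * v': DEAD (c not in live set ['b'])
Stmt 6 't = 8 * c': DEAD (t not in live set ['b'])
Stmt 7 'u = y': DEAD (u not in live set ['b'])
Stmt 8 'z = b - 0': DEAD (z not in live set ['b'])
Stmt 9 'return b': KEEP (return); live-in = ['b']
Removed statement numbers: [3, 4, 5, 6, 7, 8]
Surviving IR:
  v = 0
  b = v
  return b

Answer: 3 4 5 6 7 8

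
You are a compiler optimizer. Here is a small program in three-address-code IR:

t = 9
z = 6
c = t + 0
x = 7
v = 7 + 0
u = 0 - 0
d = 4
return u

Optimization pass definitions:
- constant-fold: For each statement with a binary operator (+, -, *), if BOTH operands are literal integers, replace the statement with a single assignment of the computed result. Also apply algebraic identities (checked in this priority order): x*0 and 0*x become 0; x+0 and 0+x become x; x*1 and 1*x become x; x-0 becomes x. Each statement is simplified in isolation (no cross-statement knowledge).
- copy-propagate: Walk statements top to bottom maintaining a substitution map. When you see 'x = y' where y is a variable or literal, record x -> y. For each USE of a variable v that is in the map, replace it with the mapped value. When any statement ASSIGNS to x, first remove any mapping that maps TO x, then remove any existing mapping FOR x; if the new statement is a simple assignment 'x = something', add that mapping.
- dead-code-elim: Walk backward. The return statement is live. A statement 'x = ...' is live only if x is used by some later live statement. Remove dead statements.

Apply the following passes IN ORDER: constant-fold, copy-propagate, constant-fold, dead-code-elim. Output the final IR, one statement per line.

Answer: return 0

Derivation:
Initial IR:
  t = 9
  z = 6
  c = t + 0
  x = 7
  v = 7 + 0
  u = 0 - 0
  d = 4
  return u
After constant-fold (8 stmts):
  t = 9
  z = 6
  c = t
  x = 7
  v = 7
  u = 0
  d = 4
  return u
After copy-propagate (8 stmts):
  t = 9
  z = 6
  c = 9
  x = 7
  v = 7
  u = 0
  d = 4
  return 0
After constant-fold (8 stmts):
  t = 9
  z = 6
  c = 9
  x = 7
  v = 7
  u = 0
  d = 4
  return 0
After dead-code-elim (1 stmts):
  return 0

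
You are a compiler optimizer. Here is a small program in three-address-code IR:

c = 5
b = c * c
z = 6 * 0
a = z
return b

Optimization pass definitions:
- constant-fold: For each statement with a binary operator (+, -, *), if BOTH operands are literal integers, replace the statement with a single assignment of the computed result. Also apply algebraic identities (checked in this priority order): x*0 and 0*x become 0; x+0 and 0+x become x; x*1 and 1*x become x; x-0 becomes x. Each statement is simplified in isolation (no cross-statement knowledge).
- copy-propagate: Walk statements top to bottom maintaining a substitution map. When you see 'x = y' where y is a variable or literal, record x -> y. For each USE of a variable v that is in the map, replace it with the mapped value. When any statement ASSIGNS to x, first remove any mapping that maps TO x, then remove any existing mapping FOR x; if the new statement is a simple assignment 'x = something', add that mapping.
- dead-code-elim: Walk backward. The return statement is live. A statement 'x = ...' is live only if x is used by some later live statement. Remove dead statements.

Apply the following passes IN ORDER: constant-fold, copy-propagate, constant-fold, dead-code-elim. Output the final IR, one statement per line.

Answer: b = 25
return b

Derivation:
Initial IR:
  c = 5
  b = c * c
  z = 6 * 0
  a = z
  return b
After constant-fold (5 stmts):
  c = 5
  b = c * c
  z = 0
  a = z
  return b
After copy-propagate (5 stmts):
  c = 5
  b = 5 * 5
  z = 0
  a = 0
  return b
After constant-fold (5 stmts):
  c = 5
  b = 25
  z = 0
  a = 0
  return b
After dead-code-elim (2 stmts):
  b = 25
  return b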